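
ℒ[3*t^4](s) 72/s^5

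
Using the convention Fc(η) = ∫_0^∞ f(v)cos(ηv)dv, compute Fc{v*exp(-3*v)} (9 - η^2)/(η^2 + 9)^2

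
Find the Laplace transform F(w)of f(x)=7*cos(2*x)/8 7*w/(8*(w^2 + 4))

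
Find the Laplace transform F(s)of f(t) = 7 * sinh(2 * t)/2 7/(s^2 - 4)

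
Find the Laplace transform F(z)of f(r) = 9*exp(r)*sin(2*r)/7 18/(7*((z - 1)^2 + 4))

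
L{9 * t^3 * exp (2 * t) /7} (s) 54/ (7 * (s - 2) ^4) 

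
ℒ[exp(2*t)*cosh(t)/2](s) (s - 2)/(2*((s - 2)^2 - 1))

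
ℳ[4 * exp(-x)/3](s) 4 * gamma(s)/3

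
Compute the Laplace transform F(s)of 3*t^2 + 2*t 6/s^3 + 2/s^2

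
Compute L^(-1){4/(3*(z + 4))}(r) 4*exp(-4*r)/3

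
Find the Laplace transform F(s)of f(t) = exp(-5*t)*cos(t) (s + 5)/((s + 5)^2 + 1)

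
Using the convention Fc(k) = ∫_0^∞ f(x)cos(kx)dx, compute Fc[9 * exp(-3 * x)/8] 27/(8 * (k^2 + 9))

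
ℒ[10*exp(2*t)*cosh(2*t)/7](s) 10*(s - 2)/(7*s*(s - 4))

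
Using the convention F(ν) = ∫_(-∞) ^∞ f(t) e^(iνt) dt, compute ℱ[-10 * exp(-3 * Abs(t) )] -60/(ν^2 + 9) 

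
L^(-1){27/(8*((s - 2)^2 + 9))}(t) 9*exp(2*t)*sin(3*t)/8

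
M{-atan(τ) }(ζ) pi * sec(pi * ζ/2) /(2 * ζ) 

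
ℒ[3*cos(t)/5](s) 3*s/(5*(s^2 + 1))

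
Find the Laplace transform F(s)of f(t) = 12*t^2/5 24/(5*s^3)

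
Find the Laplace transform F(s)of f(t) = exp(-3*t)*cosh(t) (s + 3)/((s + 3)^2 - 1)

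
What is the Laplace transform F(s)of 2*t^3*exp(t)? 12/(s - 1)^4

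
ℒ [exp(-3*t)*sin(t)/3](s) 1/(3*((s + 3)^2 + 1))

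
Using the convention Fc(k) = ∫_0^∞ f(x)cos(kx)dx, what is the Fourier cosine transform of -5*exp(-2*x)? -10/(k^2 + 4)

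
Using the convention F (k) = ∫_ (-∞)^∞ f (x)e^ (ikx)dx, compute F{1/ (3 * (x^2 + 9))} pi * exp (-3 * Abs (k))/9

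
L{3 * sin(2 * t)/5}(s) 6/(5 * (s^2 + 4))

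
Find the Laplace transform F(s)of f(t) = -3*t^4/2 -36/s^5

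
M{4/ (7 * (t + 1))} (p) 4 * pi * csc (pi * p)/7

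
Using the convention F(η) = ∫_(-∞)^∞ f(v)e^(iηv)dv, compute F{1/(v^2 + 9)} pi*exp(-3*Abs(η))/3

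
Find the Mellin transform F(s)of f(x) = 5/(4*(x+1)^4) 5*gamma(s)*gamma(4 - s)/24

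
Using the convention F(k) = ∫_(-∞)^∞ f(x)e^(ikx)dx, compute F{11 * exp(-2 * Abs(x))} 44/(k^2+4)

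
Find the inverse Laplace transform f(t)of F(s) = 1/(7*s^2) t/7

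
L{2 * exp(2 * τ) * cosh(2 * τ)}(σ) 2 * (σ - 2)/(σ * (σ - 4))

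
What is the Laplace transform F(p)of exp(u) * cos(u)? (p - 1)/((p - 1)^2+1)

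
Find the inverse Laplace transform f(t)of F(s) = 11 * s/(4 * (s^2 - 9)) 11 * cosh(3 * t)/4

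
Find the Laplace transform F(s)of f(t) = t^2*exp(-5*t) 2/(s + 5)^3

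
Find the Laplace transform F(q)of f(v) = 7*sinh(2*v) 14/(q^2 - 4)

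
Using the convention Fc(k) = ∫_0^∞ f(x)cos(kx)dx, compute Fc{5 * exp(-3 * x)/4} 15/(4 * (k^2 + 9))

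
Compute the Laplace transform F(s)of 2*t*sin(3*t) 12*s/(s^2 + 9)^2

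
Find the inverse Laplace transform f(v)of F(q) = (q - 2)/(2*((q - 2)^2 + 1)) exp(2*v)*cos(v)/2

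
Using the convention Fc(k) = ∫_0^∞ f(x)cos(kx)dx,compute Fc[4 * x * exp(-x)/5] 4 * (1 - k^2)/(5 * (k^2 + 1)^2)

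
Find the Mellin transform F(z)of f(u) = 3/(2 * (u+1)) 3 * pi * csc(pi * z)/2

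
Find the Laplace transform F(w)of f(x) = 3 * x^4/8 9/w^5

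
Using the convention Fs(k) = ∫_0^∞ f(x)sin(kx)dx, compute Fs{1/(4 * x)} pi/8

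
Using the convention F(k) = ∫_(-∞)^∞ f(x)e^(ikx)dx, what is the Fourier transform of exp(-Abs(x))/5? 2/(5*(k^2 + 1))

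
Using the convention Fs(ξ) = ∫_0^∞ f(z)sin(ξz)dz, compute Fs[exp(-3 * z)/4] ξ/(4 * (ξ^2 + 9))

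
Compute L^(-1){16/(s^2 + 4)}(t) 8*sin(2*t)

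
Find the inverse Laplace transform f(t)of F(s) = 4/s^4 2*t^3/3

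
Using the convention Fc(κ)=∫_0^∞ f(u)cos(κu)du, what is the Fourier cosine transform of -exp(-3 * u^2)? -sqrt(3) * sqrt(pi) * exp(-κ^2/12)/6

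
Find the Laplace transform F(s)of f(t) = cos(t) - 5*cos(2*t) s/(s^2 + 1) - 5*s/(s^2 + 4)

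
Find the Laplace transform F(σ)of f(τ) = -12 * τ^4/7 -288/(7 * σ^5)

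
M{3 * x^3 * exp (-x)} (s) 3 * gamma (s+3)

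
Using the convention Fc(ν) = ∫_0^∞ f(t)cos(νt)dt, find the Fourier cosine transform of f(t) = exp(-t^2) sqrt(pi)*exp(-ν^2/4)/2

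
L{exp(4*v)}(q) 1/(q - 4)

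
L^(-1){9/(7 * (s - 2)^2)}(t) 9 * t * exp(2 * t)/7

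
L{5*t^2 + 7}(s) 7/s + 10/s^3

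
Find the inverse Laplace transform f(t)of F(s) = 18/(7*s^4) 3*t^3/7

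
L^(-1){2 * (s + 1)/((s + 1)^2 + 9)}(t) 2 * exp(-t) * cos(3 * t)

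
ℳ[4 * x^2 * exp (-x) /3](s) 4 * gamma (s + 2) /3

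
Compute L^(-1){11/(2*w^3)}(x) 11*x^2/4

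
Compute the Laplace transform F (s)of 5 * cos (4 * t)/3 5 * s/ (3 * (s^2 + 16))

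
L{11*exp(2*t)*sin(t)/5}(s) 11/(5*((s - 2)^2 + 1))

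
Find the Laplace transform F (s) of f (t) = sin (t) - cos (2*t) 1/ (s^2 + 1) - s/ (s^2 + 4) 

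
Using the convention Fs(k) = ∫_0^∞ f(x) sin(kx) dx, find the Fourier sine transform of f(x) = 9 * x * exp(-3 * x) 54 * k/(k^2 + 9) ^2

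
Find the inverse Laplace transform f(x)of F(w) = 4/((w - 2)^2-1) 4*exp(2*x)*sinh(x)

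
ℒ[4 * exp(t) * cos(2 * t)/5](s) 4 * (s - 1)/(5 * ((s - 1)^2+4))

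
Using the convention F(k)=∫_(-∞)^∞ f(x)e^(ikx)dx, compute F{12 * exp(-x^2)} 12 * sqrt(pi) * exp(-k^2/4)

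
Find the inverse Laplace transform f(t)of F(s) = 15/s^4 5*t^3/2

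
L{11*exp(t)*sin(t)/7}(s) 11/(7*((s - 1)^2 + 1))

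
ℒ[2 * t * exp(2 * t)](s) 2/(s - 2)^2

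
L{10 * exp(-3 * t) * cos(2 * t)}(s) 10 * (s + 3)/((s + 3)^2 + 4)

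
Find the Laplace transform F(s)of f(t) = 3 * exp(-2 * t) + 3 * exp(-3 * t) 3/(s + 3) + 3/(s + 2)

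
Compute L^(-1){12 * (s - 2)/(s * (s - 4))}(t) 12 * exp(2 * t) * cosh(2 * t)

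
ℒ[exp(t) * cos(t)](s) (s - 1)/((s - 1)^2 + 1)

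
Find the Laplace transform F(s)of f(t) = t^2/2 s^(-3)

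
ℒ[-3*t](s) -3/s^2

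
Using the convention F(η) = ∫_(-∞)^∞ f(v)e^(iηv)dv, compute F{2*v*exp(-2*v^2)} sqrt(2)*I*sqrt(pi)*η*exp(-η^2/8)/4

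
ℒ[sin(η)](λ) 1/(λ^2 + 1)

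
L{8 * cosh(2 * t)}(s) 8 * s/(s^2 - 4)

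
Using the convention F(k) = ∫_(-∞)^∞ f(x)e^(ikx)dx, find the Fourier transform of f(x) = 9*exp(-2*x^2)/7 9*sqrt(2)*sqrt(pi)*exp(-k^2/8)/14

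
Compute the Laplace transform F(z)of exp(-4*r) 1/(z + 4)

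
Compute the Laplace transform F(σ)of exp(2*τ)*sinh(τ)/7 1/(7*((σ - 2)^2 - 1))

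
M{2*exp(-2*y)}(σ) 2^(1 - σ)*gamma(σ)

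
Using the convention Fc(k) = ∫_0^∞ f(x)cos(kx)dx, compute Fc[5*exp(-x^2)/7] 5*sqrt(pi)*exp(-k^2/4)/14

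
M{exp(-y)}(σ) gamma(σ)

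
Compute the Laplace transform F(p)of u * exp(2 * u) (p - 2)^(-2)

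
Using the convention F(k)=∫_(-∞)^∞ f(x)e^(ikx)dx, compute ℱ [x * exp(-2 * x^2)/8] sqrt(2) * I * sqrt(pi) * k * exp(-k^2/8)/64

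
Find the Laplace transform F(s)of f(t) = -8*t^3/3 -16/s^4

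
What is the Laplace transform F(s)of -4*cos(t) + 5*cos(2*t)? 5*s/(s^2 + 4) - 4*s/(s^2 + 1)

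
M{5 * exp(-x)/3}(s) 5 * gamma(s)/3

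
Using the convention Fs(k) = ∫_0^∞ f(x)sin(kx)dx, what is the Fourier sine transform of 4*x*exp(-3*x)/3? 8*k/(k^2 + 9)^2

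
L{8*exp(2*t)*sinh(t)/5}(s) 8/(5*((s - 2)^2 - 1))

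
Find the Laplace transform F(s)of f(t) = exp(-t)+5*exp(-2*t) 5/(s+2)+1/(s+1)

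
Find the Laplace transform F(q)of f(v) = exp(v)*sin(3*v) 3/((q - 1)^2 + 9)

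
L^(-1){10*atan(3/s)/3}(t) 10*sin(3*t)/(3*t)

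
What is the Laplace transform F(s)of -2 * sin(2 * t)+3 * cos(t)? 3 * s/(s^2+1) - 4/(s^2+4)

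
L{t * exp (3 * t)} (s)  (s - 3)^ (-2)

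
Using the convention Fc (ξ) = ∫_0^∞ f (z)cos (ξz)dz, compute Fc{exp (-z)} 1/ (ξ^2 + 1)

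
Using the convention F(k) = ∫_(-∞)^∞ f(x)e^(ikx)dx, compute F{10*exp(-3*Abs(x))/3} 20/(k^2+9)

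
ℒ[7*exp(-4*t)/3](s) 7/(3*(s + 4))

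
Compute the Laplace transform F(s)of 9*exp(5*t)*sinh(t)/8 9/(8*((s - 5)^2 - 1))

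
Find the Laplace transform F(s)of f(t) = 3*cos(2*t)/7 3*s/(7*(s^2+4))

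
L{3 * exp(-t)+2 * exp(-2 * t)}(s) 2/(s+2)+3/(s+1)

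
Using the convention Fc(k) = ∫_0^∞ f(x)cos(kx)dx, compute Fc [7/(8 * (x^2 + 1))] 7 * pi * exp(-k)/16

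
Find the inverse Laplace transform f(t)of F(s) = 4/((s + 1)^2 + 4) 2*exp(-t)*sin(2*t)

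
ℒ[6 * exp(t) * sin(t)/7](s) 6/(7 * ((s - 1)^2 + 1))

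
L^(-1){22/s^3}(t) 11 * t^2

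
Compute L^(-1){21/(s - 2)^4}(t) 7*t^3*exp(2*t)/2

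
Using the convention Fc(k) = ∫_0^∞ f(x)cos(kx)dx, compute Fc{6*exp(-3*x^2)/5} sqrt(3)*sqrt(pi)*exp(-k^2/12)/5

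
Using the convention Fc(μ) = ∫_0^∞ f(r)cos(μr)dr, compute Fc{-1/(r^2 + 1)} -pi*exp(-μ)/2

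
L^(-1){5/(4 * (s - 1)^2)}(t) 5 * t * exp(t)/4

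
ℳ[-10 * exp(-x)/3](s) -10 * gamma(s)/3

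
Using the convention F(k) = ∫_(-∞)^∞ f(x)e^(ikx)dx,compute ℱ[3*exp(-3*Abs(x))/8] 9/(4*(k^2 + 9))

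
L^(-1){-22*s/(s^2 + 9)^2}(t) -11*t*sin(3*t)/3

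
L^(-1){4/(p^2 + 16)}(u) sin(4*u)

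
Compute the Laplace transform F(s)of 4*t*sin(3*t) 24*s/(s^2 + 9)^2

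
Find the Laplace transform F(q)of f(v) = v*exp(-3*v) (q+3)^(-2)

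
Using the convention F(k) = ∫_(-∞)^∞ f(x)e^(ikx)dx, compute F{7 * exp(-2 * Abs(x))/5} 28/(5 * (k^2 + 4))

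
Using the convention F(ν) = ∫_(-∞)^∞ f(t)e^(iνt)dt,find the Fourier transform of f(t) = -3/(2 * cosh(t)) -3 * pi/(2 * cosh(pi * ν/2))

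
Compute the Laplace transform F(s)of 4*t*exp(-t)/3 4/(3*(s + 1)^2)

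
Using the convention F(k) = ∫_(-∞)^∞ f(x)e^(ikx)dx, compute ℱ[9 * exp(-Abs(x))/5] 18/(5 * (k^2 + 1))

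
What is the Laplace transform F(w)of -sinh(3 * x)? -3/(w^2 - 9)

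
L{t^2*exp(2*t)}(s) 2/(s - 2)^3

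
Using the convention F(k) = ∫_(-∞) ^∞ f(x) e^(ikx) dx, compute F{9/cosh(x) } 9*pi/cosh(pi*k/2) 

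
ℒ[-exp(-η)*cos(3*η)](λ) (-λ - 1)/((λ + 1)^2 + 9)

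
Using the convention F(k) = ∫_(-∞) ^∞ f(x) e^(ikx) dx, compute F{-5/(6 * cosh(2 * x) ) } -5 * pi/(12 * cosh(pi * k/4) ) 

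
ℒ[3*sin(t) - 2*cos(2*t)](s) 3/(s^2 + 1) - 2*s/(s^2 + 4) 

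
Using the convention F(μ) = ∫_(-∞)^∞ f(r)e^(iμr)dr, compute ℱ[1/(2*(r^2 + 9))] pi*exp(-3*Abs(μ))/6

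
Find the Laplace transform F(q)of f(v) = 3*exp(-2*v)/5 3/(5*(q + 2))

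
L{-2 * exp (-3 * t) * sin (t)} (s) -2/ ( (s + 3)^2 + 1)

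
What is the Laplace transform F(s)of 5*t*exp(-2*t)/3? 5/(3*(s + 2)^2)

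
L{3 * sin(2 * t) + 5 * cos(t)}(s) 6/(s^2 + 4) + 5 * s/(s^2 + 1)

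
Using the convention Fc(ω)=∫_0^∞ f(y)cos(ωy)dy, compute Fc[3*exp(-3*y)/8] 9/(8*(ω^2 + 9))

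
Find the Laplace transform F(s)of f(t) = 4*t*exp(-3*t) 4/(s + 3)^2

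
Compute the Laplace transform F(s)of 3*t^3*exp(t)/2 9/(s - 1)^4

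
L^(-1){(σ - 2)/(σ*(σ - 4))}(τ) exp(2*τ)*cosh(2*τ)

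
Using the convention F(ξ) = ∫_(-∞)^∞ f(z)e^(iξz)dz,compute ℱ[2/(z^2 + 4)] pi*exp(-2*Abs(ξ))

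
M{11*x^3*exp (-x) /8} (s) 11*gamma (s + 3) /8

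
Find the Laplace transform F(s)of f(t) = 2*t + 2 2/s^2 + 2/s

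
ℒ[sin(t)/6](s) 1/(6*(s^2 + 1))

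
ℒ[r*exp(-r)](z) (z + 1)^(-2)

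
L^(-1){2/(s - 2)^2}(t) 2*t*exp(2*t)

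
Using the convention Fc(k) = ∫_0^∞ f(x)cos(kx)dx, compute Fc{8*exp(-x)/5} 8/(5*(k^2 + 1))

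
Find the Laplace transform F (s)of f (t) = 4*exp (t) 4/ (s - 1)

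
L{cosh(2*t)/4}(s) s/(4*(s^2-4))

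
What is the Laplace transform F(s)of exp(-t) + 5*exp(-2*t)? 5/(s + 2) + 1/(s + 1)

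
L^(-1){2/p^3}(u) u^2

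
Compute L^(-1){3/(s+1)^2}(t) 3*t*exp(-t)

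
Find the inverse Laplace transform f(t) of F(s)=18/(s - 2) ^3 9*t^2*exp(2*t) 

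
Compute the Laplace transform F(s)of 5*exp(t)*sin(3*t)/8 15/(8*((s - 1)^2 + 9))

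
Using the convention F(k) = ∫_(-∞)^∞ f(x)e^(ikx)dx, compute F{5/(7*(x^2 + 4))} 5*pi*exp(-2*Abs(k))/14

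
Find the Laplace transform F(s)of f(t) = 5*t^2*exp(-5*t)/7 10/(7*(s + 5)^3)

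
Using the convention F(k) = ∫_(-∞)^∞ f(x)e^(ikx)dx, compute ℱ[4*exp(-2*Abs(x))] 16/(k^2 + 4)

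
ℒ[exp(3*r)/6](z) 1/(6*(z - 3))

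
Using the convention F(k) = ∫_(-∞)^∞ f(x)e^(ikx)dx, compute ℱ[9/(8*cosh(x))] 9*pi/(8*cosh(pi*k/2))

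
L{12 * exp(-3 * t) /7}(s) 12/(7 * (s+3) ) 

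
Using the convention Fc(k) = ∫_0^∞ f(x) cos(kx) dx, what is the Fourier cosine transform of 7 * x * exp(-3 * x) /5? 7 * (9 - k^2) /(5 * (k^2 + 9) ^2) 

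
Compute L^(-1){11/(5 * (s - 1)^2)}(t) 11 * t * exp(t)/5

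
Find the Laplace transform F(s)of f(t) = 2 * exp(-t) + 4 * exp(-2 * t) 2/(s + 1) + 4/(s + 2)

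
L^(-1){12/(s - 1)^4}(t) 2 * t^3 * exp(t)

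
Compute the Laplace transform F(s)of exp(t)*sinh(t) 1/(s*(s - 2))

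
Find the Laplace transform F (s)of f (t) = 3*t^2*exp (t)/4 3/ (2*(s - 1)^3)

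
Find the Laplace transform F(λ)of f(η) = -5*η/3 -5/(3*λ^2)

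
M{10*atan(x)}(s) -5*pi*sec(pi*s/2)/s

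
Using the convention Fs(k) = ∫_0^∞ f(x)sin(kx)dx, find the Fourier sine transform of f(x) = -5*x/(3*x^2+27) -5*pi*exp(-3*k)/6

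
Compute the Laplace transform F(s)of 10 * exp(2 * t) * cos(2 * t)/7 10 * (s - 2)/(7 * ((s - 2)^2 + 4))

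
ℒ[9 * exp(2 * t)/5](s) 9/(5 * (s - 2))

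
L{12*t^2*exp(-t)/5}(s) 24/(5*(s + 1)^3)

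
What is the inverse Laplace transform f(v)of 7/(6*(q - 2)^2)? 7*v*exp(2*v)/6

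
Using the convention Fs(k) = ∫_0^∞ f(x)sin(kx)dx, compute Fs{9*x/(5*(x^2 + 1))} 9*pi*exp(-k)/10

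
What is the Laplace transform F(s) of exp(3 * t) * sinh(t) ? 1/((s - 3) ^2-1) 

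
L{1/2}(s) 1/(2 * s)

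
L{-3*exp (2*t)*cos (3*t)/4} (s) 3*(2 - s)/ (4*( (s - 2)^2 + 9))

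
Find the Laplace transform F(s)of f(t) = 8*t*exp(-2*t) 8/(s + 2)^2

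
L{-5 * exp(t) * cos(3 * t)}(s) 5 * (1 - s)/((s - 1)^2 + 9)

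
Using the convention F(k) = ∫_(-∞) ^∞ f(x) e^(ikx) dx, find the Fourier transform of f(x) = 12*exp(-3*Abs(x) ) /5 72/(5*(k^2 + 9) ) 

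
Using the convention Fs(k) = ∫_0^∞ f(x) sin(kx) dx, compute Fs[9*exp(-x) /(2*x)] 9*atan(k) /2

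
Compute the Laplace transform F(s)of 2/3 2/(3 * s)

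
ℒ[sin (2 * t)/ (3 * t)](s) atan (2/s)/3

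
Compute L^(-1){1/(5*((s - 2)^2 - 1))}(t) exp(2*t)*sinh(t)/5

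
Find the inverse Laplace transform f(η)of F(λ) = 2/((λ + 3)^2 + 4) exp(-3*η)*sin(2*η)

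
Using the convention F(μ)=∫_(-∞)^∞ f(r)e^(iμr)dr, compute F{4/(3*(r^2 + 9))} 4*pi*exp(-3*Abs(μ))/9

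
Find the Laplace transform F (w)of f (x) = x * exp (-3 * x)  (w + 3)^ (-2)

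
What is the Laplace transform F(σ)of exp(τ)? 1/(σ - 1)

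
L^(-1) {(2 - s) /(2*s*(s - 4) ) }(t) -exp(2*t)*cosh(2*t) /2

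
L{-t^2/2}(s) -1/s^3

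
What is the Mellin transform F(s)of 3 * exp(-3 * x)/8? 3^(1 - s) * gamma(s)/8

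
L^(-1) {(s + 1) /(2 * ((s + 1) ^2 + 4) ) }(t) exp(-t) * cos(2 * t) /2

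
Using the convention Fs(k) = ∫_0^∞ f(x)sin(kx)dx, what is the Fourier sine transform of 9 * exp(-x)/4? 9 * k/(4 * (k^2+1))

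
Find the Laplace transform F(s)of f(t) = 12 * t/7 12/(7 * s^2)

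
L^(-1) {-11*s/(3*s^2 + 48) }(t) -11*cos(4*t) /3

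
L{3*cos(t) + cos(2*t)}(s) s/(s^2 + 4) + 3*s/(s^2 + 1)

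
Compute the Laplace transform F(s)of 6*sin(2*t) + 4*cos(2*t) 12/(s^2 + 4) + 4*s/(s^2 + 4)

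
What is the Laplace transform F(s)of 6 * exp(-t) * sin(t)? 6/((s + 1)^2 + 1)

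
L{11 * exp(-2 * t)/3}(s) 11/(3 * (s+2))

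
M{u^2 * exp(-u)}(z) gamma(z + 2)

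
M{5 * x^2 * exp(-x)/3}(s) 5 * gamma(s + 2)/3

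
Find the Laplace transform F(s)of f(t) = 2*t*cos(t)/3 2*(s^2 - 1)/(3*(s^2 + 1)^2)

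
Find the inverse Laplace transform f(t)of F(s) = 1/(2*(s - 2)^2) t*exp(2*t)/2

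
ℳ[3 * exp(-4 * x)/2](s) 3 * gamma(s)/(2 * 2^(2 * s))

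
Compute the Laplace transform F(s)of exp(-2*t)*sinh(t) 1/((s + 2)^2 - 1)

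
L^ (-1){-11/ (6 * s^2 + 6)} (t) -11 * sin (t)/6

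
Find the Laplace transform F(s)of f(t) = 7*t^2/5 14/(5*s^3)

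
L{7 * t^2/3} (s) 14/ (3 * s^3)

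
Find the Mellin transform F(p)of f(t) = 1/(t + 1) pi*csc(pi*p)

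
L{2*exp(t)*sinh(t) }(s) 2/(s*(s - 2) ) 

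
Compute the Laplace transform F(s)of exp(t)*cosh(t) (s - 1)/(s*(s - 2))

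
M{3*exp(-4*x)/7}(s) 3*gamma(s)/(7*4^s)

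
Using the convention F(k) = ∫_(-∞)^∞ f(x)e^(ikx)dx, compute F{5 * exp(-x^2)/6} 5 * sqrt(pi) * exp(-k^2/4)/6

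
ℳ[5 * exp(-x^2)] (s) 5 * gamma(s/2) /2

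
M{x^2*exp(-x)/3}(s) gamma(s + 2)/3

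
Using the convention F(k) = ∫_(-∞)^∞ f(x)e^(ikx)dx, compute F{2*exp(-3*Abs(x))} 12/(k^2 + 9)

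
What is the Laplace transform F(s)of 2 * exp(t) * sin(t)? 2/((s - 1)^2 + 1)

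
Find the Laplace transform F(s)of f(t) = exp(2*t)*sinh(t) 1/((s - 2)^2 - 1)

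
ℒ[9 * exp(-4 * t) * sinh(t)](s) 9/((s + 4)^2 - 1)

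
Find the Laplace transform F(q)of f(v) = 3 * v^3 18/q^4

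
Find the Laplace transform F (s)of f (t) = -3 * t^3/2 -9/s^4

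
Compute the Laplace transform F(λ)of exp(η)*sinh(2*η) 2/((λ - 1)^2 - 4)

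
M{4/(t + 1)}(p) 4 * pi * csc(pi * p)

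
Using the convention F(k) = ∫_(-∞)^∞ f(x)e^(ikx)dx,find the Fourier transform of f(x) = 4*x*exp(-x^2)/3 2*I*sqrt(pi)*k*exp(-k^2/4)/3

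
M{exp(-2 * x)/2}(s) gamma(s)/(2 * 2^s)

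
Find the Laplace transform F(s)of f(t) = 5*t 5/s^2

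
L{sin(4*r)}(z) 4/(z^2 + 16)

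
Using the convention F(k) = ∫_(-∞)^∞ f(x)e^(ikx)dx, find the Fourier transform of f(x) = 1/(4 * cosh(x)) pi/(4 * cosh(pi * k/2))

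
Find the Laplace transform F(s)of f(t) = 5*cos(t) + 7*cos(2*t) 7*s/(s^2 + 4) + 5*s/(s^2 + 1)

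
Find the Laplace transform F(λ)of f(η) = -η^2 -2/λ^3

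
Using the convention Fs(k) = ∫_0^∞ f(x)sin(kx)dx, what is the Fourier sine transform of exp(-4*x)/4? k/(4*(k^2 + 16))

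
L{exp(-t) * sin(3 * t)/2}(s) 3/(2 * ((s + 1)^2 + 9))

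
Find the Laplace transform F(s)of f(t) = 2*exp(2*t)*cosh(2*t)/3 2*(s - 2)/(3*s*(s - 4))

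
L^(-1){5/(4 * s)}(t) 5/4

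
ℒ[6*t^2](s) 12/s^3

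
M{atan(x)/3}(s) -pi * sec(pi * s/2)/(6 * s)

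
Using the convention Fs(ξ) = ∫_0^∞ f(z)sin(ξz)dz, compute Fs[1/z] pi/2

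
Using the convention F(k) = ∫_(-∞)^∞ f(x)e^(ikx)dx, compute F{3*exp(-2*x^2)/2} 3*sqrt(2)*sqrt(pi)*exp(-k^2/8)/4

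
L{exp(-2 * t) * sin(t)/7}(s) 1/(7 * ((s + 2)^2 + 1))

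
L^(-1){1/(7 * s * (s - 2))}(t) exp(t) * sinh(t)/7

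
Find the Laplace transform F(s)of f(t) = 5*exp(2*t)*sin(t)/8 5/(8*((s - 2)^2+1))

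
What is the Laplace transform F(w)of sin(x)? 1/(w^2 + 1)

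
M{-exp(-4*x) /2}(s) -gamma(s) /(2*2^(2*s) ) 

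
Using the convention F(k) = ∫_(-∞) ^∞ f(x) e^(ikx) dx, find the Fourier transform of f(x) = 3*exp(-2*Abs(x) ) 12/(k^2 + 4) 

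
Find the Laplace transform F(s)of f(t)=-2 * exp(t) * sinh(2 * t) -4/((s - 1)^2 - 4)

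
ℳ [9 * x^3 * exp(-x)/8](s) 9 * gamma(s + 3)/8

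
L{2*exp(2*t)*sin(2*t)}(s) 4/((s - 2)^2 + 4)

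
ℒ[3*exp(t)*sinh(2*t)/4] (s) 3/(2*((s - 1)^2-4))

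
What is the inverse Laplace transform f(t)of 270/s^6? 9*t^5/4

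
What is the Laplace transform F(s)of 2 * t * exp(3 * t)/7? 2/(7 * (s - 3)^2)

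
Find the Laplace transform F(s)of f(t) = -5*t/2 -5/(2*s^2)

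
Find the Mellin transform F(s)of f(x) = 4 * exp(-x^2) 2 * gamma(s/2)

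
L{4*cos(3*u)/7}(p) 4*p/(7*(p^2 + 9))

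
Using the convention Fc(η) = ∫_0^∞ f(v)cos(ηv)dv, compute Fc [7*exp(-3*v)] 21/(η^2+9)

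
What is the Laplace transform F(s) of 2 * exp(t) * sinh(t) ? 2/(s * (s - 2) ) 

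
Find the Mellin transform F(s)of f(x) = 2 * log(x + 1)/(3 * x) -2 * pi * csc(pi * s)/(3 * s - 3)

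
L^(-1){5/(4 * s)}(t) 5/4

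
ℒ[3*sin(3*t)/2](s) 9/(2*(s^2+9))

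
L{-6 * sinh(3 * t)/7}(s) -18/(7 * s^2 - 63)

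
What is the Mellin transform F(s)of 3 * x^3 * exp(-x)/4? 3 * gamma(s+3)/4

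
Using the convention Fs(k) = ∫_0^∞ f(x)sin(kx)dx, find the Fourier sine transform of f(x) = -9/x -9 * pi/2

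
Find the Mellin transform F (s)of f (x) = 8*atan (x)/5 -4*pi*sec (pi*s/2)/ (5*s)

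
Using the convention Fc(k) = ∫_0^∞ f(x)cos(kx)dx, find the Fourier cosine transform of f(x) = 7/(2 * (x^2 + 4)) 7 * pi * exp(-2 * k)/8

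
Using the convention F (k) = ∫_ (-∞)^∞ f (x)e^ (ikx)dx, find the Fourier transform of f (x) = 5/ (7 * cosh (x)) 5 * pi/ (7 * cosh (pi * k/2))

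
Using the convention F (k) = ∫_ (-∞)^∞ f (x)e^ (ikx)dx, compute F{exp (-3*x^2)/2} sqrt (3)*sqrt (pi)*exp (-k^2/12)/6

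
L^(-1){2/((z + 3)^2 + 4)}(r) exp(-3 * r) * sin(2 * r)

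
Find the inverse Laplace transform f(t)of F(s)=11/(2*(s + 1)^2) 11*t*exp(-t)/2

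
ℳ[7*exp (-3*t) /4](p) 7*gamma (p) / (4*3^p) 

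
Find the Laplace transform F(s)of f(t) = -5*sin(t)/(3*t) -5*atan(1/s)/3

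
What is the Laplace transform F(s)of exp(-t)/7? 1/(7*(s + 1))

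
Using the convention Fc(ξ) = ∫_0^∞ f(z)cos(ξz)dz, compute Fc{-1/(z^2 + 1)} -pi * exp(-ξ)/2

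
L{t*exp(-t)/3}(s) 1/(3*(s+1)^2)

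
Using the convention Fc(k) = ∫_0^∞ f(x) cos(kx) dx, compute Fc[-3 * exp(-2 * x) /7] -6/(7 * k^2+28) 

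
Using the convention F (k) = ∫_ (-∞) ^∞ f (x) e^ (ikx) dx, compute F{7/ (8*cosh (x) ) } 7*pi/ (8*cosh (pi*k/2) ) 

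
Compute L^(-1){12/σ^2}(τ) 12 * τ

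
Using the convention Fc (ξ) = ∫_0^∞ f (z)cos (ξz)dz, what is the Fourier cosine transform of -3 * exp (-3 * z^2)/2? -sqrt (3) * sqrt (pi) * exp (-ξ^2/12)/4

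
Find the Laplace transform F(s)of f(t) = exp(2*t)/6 1/(6*(s - 2))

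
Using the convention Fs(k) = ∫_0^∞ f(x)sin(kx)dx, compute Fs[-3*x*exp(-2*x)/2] -6*k/(k^2 + 4)^2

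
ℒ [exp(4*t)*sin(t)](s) 1/((s - 4)^2 + 1)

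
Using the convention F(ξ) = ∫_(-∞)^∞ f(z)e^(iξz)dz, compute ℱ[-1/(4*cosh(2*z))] -pi/(8*cosh(pi*ξ/4))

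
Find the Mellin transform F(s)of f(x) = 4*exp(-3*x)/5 4*gamma(s)/(5*3^s)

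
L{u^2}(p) 2/p^3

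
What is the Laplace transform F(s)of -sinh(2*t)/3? -2/(3*s^2 - 12)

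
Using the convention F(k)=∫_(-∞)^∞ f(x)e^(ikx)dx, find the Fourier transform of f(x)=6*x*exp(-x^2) 3*I*sqrt(pi)*k*exp(-k^2/4)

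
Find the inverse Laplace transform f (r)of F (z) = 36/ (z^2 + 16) 9*sin (4*r)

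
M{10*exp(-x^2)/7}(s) 5*gamma(s/2)/7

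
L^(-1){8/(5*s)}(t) 8/5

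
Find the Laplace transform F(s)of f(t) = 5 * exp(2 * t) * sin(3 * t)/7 15/(7 * ((s - 2)^2 + 9))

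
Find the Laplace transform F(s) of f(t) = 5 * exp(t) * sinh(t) 5/(s * (s - 2) ) 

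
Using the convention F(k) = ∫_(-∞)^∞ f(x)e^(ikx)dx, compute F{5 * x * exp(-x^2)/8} 5 * I * sqrt(pi) * k * exp(-k^2/4)/16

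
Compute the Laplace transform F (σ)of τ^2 2/σ^3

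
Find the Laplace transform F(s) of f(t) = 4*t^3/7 24/(7*s^4) 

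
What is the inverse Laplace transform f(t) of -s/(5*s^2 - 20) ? -cosh(2*t) /5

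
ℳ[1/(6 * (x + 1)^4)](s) gamma(s) * gamma(4 - s)/36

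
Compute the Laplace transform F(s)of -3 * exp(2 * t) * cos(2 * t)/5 3 * (2 - s)/(5 * ((s - 2)^2 + 4))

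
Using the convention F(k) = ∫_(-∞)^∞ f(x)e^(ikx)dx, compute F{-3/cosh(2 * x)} -3 * pi/(2 * cosh(pi * k/4))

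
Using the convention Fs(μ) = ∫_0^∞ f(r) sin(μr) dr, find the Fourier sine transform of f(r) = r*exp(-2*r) 4*μ/(μ^2 + 4) ^2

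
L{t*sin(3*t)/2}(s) 3*s/(s^2+9)^2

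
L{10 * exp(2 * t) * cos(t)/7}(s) 10 * (s - 2)/(7 * ((s - 2)^2 + 1))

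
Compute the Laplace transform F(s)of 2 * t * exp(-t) 2/(s+1)^2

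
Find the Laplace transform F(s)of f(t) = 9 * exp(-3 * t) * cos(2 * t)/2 9 * (s + 3)/(2 * ((s + 3)^2 + 4))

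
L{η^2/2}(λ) λ^(-3)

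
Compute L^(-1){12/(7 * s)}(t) 12/7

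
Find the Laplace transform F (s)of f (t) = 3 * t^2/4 3/ (2 * s^3)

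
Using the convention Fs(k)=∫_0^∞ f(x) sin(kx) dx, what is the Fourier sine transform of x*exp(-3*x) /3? 2*k/(k^2 + 9) ^2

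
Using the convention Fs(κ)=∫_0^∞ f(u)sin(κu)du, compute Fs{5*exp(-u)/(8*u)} 5*atan(κ)/8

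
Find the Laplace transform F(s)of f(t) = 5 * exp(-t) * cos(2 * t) 5 * (s + 1)/((s + 1)^2 + 4)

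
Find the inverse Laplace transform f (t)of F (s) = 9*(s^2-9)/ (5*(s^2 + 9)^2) 9*t*cos (3*t)/5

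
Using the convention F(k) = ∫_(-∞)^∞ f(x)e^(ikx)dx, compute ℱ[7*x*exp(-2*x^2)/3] 7*sqrt(2)*I*sqrt(pi)*k*exp(-k^2/8)/24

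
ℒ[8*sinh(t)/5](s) 8/(5*(s^2-1))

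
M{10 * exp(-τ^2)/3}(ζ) 5 * gamma(ζ/2)/3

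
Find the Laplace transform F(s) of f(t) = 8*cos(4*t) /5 8*s/(5*(s^2 + 16) ) 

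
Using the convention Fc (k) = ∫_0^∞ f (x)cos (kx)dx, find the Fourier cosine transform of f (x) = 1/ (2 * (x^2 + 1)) pi * exp (-k)/4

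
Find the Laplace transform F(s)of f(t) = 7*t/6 7/(6*s^2)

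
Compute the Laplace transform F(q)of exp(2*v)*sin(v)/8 1/(8*((q - 2)^2 + 1))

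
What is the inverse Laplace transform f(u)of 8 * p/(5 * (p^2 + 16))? 8 * cos(4 * u)/5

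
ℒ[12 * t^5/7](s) 1440/(7 * s^6)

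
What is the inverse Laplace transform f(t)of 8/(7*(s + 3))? 8*exp(-3*t)/7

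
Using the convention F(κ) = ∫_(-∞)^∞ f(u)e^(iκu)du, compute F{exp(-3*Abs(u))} 6/(κ^2 + 9)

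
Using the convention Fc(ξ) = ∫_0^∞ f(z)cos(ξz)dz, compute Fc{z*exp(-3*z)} (9 - ξ^2)/(ξ^2 + 9)^2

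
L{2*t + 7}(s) 7/s + 2/s^2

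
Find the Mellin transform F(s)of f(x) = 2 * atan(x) -pi * sec(pi * s/2)/s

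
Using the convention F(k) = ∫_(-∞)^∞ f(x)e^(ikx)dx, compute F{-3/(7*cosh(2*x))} -3*pi/(14*cosh(pi*k/4))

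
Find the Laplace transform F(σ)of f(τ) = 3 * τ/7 3/(7 * σ^2)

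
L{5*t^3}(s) 30/s^4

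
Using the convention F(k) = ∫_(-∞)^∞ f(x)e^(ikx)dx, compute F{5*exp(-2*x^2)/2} 5*sqrt(2)*sqrt(pi)*exp(-k^2/8)/4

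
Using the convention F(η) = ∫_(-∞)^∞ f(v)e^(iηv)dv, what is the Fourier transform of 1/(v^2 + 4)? pi*exp(-2*Abs(η))/2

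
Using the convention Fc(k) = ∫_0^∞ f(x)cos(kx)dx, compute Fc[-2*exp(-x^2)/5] -sqrt(pi)*exp(-k^2/4)/5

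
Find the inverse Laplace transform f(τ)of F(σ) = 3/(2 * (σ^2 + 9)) sin(3 * τ)/2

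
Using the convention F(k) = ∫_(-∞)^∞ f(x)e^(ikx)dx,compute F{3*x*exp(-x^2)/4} 3*I*sqrt(pi)*k*exp(-k^2/4)/8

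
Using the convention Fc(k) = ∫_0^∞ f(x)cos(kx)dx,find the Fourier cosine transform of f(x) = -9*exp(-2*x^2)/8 -9*sqrt(2)*sqrt(pi)*exp(-k^2/8)/32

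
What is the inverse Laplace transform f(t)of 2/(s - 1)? 2 * exp(t)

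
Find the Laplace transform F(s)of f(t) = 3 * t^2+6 6/s+6/s^3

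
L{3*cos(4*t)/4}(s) 3*s/(4*(s^2 + 16))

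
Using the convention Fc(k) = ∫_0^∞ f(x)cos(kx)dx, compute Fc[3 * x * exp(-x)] 3 * (1 - k^2)/(k^2 + 1)^2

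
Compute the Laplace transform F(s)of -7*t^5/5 -168/s^6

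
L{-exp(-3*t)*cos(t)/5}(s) (-s - 3)/(5*((s + 3)^2 + 1))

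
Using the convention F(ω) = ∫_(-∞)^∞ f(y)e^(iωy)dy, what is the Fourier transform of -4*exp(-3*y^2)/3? -4*sqrt(3)*sqrt(pi)*exp(-ω^2/12)/9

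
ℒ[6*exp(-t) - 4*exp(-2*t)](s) 6/(s + 1) - 4/(s + 2)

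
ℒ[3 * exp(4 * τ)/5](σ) 3/(5 * (σ - 4))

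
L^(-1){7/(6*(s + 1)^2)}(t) 7*t*exp(-t)/6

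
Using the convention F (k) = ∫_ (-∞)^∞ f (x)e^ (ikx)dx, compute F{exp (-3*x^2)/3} sqrt (3)*sqrt (pi)*exp (-k^2/12)/9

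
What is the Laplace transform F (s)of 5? 5/s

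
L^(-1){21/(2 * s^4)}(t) 7 * t^3/4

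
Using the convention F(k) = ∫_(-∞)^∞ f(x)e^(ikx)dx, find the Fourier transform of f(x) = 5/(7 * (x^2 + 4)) 5 * pi * exp(-2 * Abs(k))/14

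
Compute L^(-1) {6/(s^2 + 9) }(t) 2*sin(3*t) 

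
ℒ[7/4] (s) 7/(4 * s)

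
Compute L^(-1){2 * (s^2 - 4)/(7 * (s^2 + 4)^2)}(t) 2 * t * cos(2 * t)/7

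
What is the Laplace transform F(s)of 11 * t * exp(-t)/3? 11/(3 * (s + 1)^2)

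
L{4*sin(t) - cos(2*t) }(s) 4/(s^2 + 1) - s/(s^2 + 4) 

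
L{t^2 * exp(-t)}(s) 2/(s+1)^3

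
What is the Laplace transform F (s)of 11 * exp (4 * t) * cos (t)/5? 11 * (s - 4)/ (5 * ( (s - 4)^2+1))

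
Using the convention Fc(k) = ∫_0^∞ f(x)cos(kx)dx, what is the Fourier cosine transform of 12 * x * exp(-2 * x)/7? 12 * (4 - k^2)/(7 * (k^2 + 4)^2)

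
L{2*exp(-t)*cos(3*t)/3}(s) 2*(s + 1)/(3*((s + 1)^2 + 9))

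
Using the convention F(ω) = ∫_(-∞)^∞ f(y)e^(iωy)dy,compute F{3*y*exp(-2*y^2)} 3*sqrt(2)*I*sqrt(pi)*ω*exp(-ω^2/8)/8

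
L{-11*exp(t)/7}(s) -11/(7*s - 7)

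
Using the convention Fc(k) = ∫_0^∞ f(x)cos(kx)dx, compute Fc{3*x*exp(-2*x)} 3*(4 - k^2)/(k^2 + 4)^2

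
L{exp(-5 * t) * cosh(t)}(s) (s + 5)/((s + 5)^2 - 1)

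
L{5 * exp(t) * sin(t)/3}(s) 5/(3 * ((s - 1)^2 + 1))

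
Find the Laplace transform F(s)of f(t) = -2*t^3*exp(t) -12/(s - 1)^4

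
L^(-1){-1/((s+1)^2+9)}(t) -exp(-t) * sin(3 * t)/3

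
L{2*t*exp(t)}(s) 2/(s - 1)^2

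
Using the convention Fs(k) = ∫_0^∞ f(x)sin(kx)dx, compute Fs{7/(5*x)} 7*pi/10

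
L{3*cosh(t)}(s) 3*s/(s^2 - 1)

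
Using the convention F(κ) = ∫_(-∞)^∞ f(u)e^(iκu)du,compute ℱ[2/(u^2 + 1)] 2*pi*exp(-Abs(κ))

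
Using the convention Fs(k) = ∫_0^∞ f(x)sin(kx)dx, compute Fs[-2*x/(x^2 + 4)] -pi*exp(-2*k)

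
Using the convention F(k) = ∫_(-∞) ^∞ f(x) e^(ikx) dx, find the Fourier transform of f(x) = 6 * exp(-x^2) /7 6 * sqrt(pi) * exp(-k^2/4) /7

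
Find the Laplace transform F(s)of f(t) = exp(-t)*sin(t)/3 1/(3*((s+1)^2+1))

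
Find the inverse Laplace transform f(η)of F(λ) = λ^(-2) η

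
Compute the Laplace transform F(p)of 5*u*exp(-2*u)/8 5/(8*(p + 2)^2)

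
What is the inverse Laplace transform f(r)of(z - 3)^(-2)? r*exp(3*r)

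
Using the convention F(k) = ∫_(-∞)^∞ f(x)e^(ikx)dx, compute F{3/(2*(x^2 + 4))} 3*pi*exp(-2*Abs(k))/4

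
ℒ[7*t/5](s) 7/(5*s^2)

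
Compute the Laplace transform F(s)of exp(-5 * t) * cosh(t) (s + 5)/((s + 5)^2 - 1)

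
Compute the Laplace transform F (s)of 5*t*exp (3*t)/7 5/ (7*(s - 3)^2)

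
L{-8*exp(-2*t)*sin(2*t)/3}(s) -16/(3*(s + 2)^2 + 12)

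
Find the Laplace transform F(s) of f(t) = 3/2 3/(2 * s) 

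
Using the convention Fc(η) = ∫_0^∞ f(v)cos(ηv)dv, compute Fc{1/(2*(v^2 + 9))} pi*exp(-3*η)/12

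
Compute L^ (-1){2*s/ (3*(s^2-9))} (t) 2*cosh (3*t)/3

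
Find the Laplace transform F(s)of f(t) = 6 6/s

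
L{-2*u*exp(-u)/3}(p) -2/(3*(p + 1)^2)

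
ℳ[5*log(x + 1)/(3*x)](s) -5*pi*csc(pi*s)/(3*s - 3)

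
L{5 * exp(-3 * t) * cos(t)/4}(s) 5 * (s + 3)/(4 * ((s + 3)^2 + 1))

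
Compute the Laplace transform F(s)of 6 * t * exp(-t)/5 6/(5 * (s + 1)^2)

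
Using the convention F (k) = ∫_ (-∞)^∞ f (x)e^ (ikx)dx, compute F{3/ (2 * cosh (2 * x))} 3 * pi/ (4 * cosh (pi * k/4))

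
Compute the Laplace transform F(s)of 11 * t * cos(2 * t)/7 11 * (s^2-4)/(7 * (s^2 + 4)^2)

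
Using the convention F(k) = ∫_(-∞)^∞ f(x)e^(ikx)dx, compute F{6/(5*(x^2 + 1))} 6*pi*exp(-Abs(k))/5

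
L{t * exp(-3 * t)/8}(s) 1/(8 * (s + 3)^2)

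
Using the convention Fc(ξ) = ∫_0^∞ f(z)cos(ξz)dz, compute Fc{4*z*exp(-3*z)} 4*(9 - ξ^2)/(ξ^2+9)^2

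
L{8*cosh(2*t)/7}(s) 8*s/(7*(s^2 - 4))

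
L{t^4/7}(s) 24/(7*s^5)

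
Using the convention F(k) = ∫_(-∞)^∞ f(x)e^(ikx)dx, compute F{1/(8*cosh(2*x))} pi/(16*cosh(pi*k/4))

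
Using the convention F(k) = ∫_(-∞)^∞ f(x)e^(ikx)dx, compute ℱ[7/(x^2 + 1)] 7*pi*exp(-Abs(k))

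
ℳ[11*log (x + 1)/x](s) -11*pi*csc (pi*s)/ (s - 1)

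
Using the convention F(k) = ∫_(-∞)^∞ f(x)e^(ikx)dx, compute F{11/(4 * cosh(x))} 11 * pi/(4 * cosh(pi * k/2))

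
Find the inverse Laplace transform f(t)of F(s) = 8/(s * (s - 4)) 4 * exp(2 * t) * sinh(2 * t)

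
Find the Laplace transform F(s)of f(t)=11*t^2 22/s^3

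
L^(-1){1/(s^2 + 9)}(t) sin(3 * t)/3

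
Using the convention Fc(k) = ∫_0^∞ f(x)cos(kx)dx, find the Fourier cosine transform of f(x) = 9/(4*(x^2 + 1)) 9*pi*exp(-k)/8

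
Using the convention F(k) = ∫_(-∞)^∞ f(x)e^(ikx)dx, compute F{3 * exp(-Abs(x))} 6/(k^2 + 1)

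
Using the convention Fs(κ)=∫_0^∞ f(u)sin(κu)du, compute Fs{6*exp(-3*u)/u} 6*atan(κ/3)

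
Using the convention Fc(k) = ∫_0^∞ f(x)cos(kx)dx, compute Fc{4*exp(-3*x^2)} 2*sqrt(3)*sqrt(pi)*exp(-k^2/12)/3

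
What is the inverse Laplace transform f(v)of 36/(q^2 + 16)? 9*sin(4*v)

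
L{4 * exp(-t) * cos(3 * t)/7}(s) 4 * (s + 1)/(7 * ((s + 1)^2 + 9))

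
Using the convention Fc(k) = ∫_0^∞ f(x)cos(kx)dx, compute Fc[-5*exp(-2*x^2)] -5*sqrt(2)*sqrt(pi)*exp(-k^2/8)/4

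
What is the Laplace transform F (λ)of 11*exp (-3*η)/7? 11/ (7*(λ + 3))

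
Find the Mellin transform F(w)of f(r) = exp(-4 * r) gamma(w)/4^w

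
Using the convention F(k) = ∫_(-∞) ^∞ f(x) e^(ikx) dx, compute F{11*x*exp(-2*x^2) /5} 11*sqrt(2)*I*sqrt(pi)*k*exp(-k^2/8) /40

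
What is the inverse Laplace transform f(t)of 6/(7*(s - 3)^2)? 6*t*exp(3*t)/7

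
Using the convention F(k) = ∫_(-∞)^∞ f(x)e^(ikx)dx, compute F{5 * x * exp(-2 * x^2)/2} 5 * sqrt(2) * I * sqrt(pi) * k * exp(-k^2/8)/16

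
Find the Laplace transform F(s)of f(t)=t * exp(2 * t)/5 1/(5 * (s - 2)^2)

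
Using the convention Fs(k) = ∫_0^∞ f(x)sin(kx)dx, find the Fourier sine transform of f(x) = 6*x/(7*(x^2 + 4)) 3*pi*exp(-2*k)/7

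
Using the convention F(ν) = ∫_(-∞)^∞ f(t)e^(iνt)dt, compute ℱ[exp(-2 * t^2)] sqrt(2) * sqrt(pi) * exp(-ν^2/8)/2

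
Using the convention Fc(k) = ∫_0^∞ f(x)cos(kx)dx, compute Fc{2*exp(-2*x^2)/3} sqrt(2)*sqrt(pi)*exp(-k^2/8)/6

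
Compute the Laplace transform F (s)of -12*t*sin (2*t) -48*s/ (s^2 + 4)^2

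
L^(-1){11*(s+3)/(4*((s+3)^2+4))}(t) 11*exp(-3*t)*cos(2*t)/4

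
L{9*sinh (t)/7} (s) 9/ (7*(s^2 - 1))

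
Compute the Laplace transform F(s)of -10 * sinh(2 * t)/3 -20/(3 * s^2-12)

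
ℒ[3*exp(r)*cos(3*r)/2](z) 3*(z - 1)/(2*((z - 1)^2 + 9))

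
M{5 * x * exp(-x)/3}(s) 5 * gamma(s + 1)/3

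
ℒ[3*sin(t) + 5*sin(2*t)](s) 3/(s^2 + 1) + 10/(s^2 + 4)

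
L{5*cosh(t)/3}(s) 5*s/(3*(s^2 - 1))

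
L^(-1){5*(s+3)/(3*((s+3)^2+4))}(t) 5*exp(-3*t)*cos(2*t)/3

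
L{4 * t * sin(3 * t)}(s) 24 * s/(s^2+9)^2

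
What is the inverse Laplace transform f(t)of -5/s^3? -5*t^2/2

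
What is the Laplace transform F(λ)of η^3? 6/λ^4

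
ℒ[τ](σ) σ^(-2) 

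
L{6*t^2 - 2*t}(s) 12/s^3 - 2/s^2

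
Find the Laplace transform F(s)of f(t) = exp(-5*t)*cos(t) (s + 5)/((s + 5)^2 + 1)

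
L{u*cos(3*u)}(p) (p^2-9)/(p^2 + 9)^2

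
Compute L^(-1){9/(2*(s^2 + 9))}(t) 3*sin(3*t)/2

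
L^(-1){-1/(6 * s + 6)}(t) -exp(-t)/6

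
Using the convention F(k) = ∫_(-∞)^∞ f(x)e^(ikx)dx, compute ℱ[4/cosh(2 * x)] 2 * pi/cosh(pi * k/4)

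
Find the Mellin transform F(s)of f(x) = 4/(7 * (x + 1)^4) 2 * gamma(s) * gamma(4 - s)/21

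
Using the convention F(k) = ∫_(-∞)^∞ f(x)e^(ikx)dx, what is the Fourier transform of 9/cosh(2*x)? 9*pi/(2*cosh(pi*k/4))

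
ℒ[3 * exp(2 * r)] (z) 3/(z - 2)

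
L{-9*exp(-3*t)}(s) -9/(s + 3)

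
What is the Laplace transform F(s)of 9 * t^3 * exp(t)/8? 27/(4 * (s - 1)^4)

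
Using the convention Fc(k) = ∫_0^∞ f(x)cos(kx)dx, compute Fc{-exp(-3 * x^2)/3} -sqrt(3) * sqrt(pi) * exp(-k^2/12)/18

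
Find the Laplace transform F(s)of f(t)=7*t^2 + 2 14/s^3 + 2/s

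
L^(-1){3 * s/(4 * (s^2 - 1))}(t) 3 * cosh(t)/4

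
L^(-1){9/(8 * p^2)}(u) 9 * u/8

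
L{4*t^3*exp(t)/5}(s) 24/(5*(s - 1)^4)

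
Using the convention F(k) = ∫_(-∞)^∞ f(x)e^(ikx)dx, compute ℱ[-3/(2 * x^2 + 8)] -3 * pi * exp(-2 * Abs(k))/4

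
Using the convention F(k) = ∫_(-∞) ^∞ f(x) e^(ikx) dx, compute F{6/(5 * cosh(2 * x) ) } 3 * pi/(5 * cosh(pi * k/4) ) 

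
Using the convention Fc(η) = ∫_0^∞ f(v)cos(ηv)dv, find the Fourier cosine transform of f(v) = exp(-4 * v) 4/(η^2 + 16)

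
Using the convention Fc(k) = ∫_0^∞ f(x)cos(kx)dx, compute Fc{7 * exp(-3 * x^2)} 7 * sqrt(3) * sqrt(pi) * exp(-k^2/12)/6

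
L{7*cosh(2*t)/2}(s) 7*s/(2*(s^2 - 4))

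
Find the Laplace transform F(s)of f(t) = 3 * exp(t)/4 3/(4 * (s - 1))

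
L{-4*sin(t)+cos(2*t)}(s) s/(s^2+4)-4/(s^2+1)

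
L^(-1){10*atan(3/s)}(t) 10*sin(3*t)/t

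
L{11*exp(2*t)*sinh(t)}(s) 11/((s - 2)^2 - 1)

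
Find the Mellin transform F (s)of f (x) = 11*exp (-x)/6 11*gamma (s)/6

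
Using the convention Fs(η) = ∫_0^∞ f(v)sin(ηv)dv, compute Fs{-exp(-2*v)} -η/(η^2+4)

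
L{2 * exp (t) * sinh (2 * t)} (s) 4/ ( (s - 1)^2 - 4)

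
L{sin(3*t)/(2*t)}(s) atan(3/s)/2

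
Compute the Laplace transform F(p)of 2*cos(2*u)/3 2*p/(3*(p^2 + 4))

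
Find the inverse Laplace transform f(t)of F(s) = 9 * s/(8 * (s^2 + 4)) 9 * cos(2 * t)/8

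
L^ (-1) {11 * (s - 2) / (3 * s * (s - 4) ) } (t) 11 * exp (2 * t) * cosh (2 * t) /3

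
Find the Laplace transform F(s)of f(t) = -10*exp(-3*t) -10/(s+3)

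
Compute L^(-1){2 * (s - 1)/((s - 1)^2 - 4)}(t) 2 * exp(t) * cosh(2 * t)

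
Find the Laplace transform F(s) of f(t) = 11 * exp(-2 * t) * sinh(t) 11/((s + 2) ^2 - 1) 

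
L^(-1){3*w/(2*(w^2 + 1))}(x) 3*cos(x)/2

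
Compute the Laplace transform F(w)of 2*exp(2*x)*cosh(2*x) 2*(w - 2)/(w*(w - 4))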